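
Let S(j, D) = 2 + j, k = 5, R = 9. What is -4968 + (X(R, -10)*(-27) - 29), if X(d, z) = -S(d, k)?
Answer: -4700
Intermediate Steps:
X(d, z) = -2 - d (X(d, z) = -(2 + d) = -2 - d)
-4968 + (X(R, -10)*(-27) - 29) = -4968 + ((-2 - 1*9)*(-27) - 29) = -4968 + ((-2 - 9)*(-27) - 29) = -4968 + (-11*(-27) - 29) = -4968 + (297 - 29) = -4968 + 268 = -4700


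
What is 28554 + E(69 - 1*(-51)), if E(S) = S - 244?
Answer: 28430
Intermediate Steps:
E(S) = -244 + S
28554 + E(69 - 1*(-51)) = 28554 + (-244 + (69 - 1*(-51))) = 28554 + (-244 + (69 + 51)) = 28554 + (-244 + 120) = 28554 - 124 = 28430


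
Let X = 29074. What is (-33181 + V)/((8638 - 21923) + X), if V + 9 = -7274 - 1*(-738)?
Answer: -13242/5263 ≈ -2.5161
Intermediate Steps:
V = -6545 (V = -9 + (-7274 - 1*(-738)) = -9 + (-7274 + 738) = -9 - 6536 = -6545)
(-33181 + V)/((8638 - 21923) + X) = (-33181 - 6545)/((8638 - 21923) + 29074) = -39726/(-13285 + 29074) = -39726/15789 = -39726*1/15789 = -13242/5263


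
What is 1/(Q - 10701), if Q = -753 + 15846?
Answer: 1/4392 ≈ 0.00022769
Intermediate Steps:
Q = 15093
1/(Q - 10701) = 1/(15093 - 10701) = 1/4392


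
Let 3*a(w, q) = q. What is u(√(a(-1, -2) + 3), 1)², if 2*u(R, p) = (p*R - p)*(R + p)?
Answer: 4/9 ≈ 0.44444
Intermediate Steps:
a(w, q) = q/3
u(R, p) = (R + p)*(-p + R*p)/2 (u(R, p) = ((p*R - p)*(R + p))/2 = ((R*p - p)*(R + p))/2 = ((-p + R*p)*(R + p))/2 = ((R + p)*(-p + R*p))/2 = (R + p)*(-p + R*p)/2)
u(√(a(-1, -2) + 3), 1)² = ((½)*1*((√((⅓)*(-2) + 3))² - √((⅓)*(-2) + 3) - 1*1 + √((⅓)*(-2) + 3)*1))² = ((½)*1*((√(-⅔ + 3))² - √(-⅔ + 3) - 1 + √(-⅔ + 3)*1))² = ((½)*1*((√(7/3))² - √(7/3) - 1 + √(7/3)*1))² = ((½)*1*((√21/3)² - √21/3 - 1 + (√21/3)*1))² = ((½)*1*(7/3 - √21/3 - 1 + √21/3))² = ((½)*1*(4/3))² = (⅔)² = 4/9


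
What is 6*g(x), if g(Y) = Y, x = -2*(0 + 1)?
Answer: -12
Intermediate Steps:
x = -2 (x = -2*1 = -2)
6*g(x) = 6*(-2) = -12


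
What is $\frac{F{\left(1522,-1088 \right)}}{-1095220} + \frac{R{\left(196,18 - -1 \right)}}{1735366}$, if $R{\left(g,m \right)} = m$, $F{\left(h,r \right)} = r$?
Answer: $\frac{477221847}{475151887630} \approx 0.0010044$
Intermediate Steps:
$\frac{F{\left(1522,-1088 \right)}}{-1095220} + \frac{R{\left(196,18 - -1 \right)}}{1735366} = - \frac{1088}{-1095220} + \frac{18 - -1}{1735366} = \left(-1088\right) \left(- \frac{1}{1095220}\right) + \left(18 + 1\right) \frac{1}{1735366} = \frac{272}{273805} + 19 \cdot \frac{1}{1735366} = \frac{272}{273805} + \frac{19}{1735366} = \frac{477221847}{475151887630}$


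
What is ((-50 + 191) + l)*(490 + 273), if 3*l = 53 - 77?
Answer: 101479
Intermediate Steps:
l = -8 (l = (53 - 77)/3 = (⅓)*(-24) = -8)
((-50 + 191) + l)*(490 + 273) = ((-50 + 191) - 8)*(490 + 273) = (141 - 8)*763 = 133*763 = 101479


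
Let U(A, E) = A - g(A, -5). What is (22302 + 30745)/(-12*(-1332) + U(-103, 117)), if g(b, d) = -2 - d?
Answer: 53047/15878 ≈ 3.3409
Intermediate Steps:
U(A, E) = -3 + A (U(A, E) = A - (-2 - 1*(-5)) = A - (-2 + 5) = A - 1*3 = A - 3 = -3 + A)
(22302 + 30745)/(-12*(-1332) + U(-103, 117)) = (22302 + 30745)/(-12*(-1332) + (-3 - 103)) = 53047/(15984 - 106) = 53047/15878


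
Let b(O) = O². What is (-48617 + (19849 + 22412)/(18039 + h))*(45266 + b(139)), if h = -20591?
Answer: -8016076320015/2552 ≈ -3.1411e+9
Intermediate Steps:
(-48617 + (19849 + 22412)/(18039 + h))*(45266 + b(139)) = (-48617 + (19849 + 22412)/(18039 - 20591))*(45266 + 139²) = (-48617 + 42261/(-2552))*(45266 + 19321) = (-48617 + 42261*(-1/2552))*64587 = (-48617 - 42261/2552)*64587 = -124112845/2552*64587 = -8016076320015/2552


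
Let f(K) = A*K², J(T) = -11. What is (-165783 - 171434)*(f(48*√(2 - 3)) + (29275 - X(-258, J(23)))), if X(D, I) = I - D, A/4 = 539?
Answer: 1665311083932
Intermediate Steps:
A = 2156 (A = 4*539 = 2156)
f(K) = 2156*K²
(-165783 - 171434)*(f(48*√(2 - 3)) + (29275 - X(-258, J(23)))) = (-165783 - 171434)*(2156*(48*√(2 - 3))² + (29275 - (-11 - 1*(-258)))) = -337217*(2156*(48*√(-1))² + (29275 - (-11 + 258))) = -337217*(2156*(48*I)² + (29275 - 1*247)) = -337217*(2156*(-2304) + (29275 - 247)) = -337217*(-4967424 + 29028) = -337217*(-4938396) = 1665311083932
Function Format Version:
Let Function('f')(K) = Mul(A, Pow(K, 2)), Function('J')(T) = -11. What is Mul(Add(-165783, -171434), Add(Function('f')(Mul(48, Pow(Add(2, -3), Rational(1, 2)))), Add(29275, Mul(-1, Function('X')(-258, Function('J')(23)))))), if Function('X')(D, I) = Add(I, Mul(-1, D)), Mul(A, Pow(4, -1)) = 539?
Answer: 1665311083932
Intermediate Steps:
A = 2156 (A = Mul(4, 539) = 2156)
Function('f')(K) = Mul(2156, Pow(K, 2))
Mul(Add(-165783, -171434), Add(Function('f')(Mul(48, Pow(Add(2, -3), Rational(1, 2)))), Add(29275, Mul(-1, Function('X')(-258, Function('J')(23)))))) = Mul(Add(-165783, -171434), Add(Mul(2156, Pow(Mul(48, Pow(Add(2, -3), Rational(1, 2))), 2)), Add(29275, Mul(-1, Add(-11, Mul(-1, -258)))))) = Mul(-337217, Add(Mul(2156, Pow(Mul(48, Pow(-1, Rational(1, 2))), 2)), Add(29275, Mul(-1, Add(-11, 258))))) = Mul(-337217, Add(Mul(2156, Pow(Mul(48, I), 2)), Add(29275, Mul(-1, 247)))) = Mul(-337217, Add(Mul(2156, -2304), Add(29275, -247))) = Mul(-337217, Add(-4967424, 29028)) = Mul(-337217, -4938396) = 1665311083932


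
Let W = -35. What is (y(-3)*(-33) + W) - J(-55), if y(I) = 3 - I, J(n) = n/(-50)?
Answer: -2341/10 ≈ -234.10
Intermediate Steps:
J(n) = -n/50 (J(n) = n*(-1/50) = -n/50)
(y(-3)*(-33) + W) - J(-55) = ((3 - 1*(-3))*(-33) - 35) - (-1)*(-55)/50 = ((3 + 3)*(-33) - 35) - 1*11/10 = (6*(-33) - 35) - 11/10 = (-198 - 35) - 11/10 = -233 - 11/10 = -2341/10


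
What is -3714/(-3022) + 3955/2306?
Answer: 10258247/3484366 ≈ 2.9441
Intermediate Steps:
-3714/(-3022) + 3955/2306 = -3714*(-1/3022) + 3955*(1/2306) = 1857/1511 + 3955/2306 = 10258247/3484366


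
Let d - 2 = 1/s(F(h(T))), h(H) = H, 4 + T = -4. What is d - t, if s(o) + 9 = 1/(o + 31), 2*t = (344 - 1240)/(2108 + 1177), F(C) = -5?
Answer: 1549784/765405 ≈ 2.0248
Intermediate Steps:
T = -8 (T = -4 - 4 = -8)
t = -448/3285 (t = ((344 - 1240)/(2108 + 1177))/2 = (-896/3285)/2 = (-896*1/3285)/2 = (1/2)*(-896/3285) = -448/3285 ≈ -0.13638)
s(o) = -9 + 1/(31 + o) (s(o) = -9 + 1/(o + 31) = -9 + 1/(31 + o))
d = 440/233 (d = 2 + 1/((-278 - 9*(-5))/(31 - 5)) = 2 + 1/((-278 + 45)/26) = 2 + 1/((1/26)*(-233)) = 2 + 1/(-233/26) = 2 - 26/233 = 440/233 ≈ 1.8884)
d - t = 440/233 - 1*(-448/3285) = 440/233 + 448/3285 = 1549784/765405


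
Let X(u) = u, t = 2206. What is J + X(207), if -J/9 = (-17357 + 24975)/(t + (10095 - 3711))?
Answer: 854784/4295 ≈ 199.02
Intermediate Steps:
J = -34281/4295 (J = -9*(-17357 + 24975)/(2206 + (10095 - 3711)) = -68562/(2206 + 6384) = -68562/8590 = -9*3809/4295 = -34281/4295 ≈ -7.9816)
J + X(207) = -34281/4295 + 207 = 854784/4295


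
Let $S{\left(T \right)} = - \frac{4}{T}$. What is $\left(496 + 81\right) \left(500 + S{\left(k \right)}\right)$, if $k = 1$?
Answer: $286192$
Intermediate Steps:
$\left(496 + 81\right) \left(500 + S{\left(k \right)}\right) = \left(496 + 81\right) \left(500 - \frac{4}{1}\right) = 577 \left(500 - 4\right) = 577 \cdot 496 = 286192$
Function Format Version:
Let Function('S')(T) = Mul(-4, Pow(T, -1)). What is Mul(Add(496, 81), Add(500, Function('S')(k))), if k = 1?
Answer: 286192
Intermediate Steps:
Mul(Add(496, 81), Add(500, Function('S')(k))) = Mul(Add(496, 81), Add(500, Mul(-4, Pow(1, -1)))) = Mul(577, Add(500, Mul(-4, 1))) = Mul(577, Add(500, -4)) = Mul(577, 496) = 286192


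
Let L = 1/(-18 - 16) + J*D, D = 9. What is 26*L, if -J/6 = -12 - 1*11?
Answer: 548951/17 ≈ 32291.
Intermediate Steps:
J = 138 (J = -6*(-12 - 1*11) = -6*(-12 - 11) = -6*(-23) = 138)
L = 42227/34 (L = 1/(-18 - 16) + 138*9 = 1/(-34) + 1242 = -1/34 + 1242 = 42227/34 ≈ 1242.0)
26*L = 26*(42227/34) = 548951/17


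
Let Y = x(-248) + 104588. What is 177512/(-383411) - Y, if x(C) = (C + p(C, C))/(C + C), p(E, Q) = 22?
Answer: -9944934386083/95085928 ≈ -1.0459e+5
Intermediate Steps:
x(C) = (22 + C)/(2*C) (x(C) = (C + 22)/(C + C) = (22 + C)/((2*C)) = (22 + C)*(1/(2*C)) = (22 + C)/(2*C))
Y = 25937937/248 (Y = (½)*(22 - 248)/(-248) + 104588 = (½)*(-1/248)*(-226) + 104588 = 113/248 + 104588 = 25937937/248 ≈ 1.0459e+5)
177512/(-383411) - Y = 177512/(-383411) - 1*25937937/248 = 177512*(-1/383411) - 25937937/248 = -177512/383411 - 25937937/248 = -9944934386083/95085928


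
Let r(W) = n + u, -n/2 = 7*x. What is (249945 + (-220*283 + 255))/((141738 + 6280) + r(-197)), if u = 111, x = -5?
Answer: 187940/148199 ≈ 1.2682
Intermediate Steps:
n = 70 (n = -14*(-5) = -2*(-35) = 70)
r(W) = 181 (r(W) = 70 + 111 = 181)
(249945 + (-220*283 + 255))/((141738 + 6280) + r(-197)) = (249945 + (-220*283 + 255))/((141738 + 6280) + 181) = (249945 + (-62260 + 255))/(148018 + 181) = (249945 - 62005)/148199 = 187940*(1/148199) = 187940/148199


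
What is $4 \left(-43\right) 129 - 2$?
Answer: $-22190$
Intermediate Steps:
$4 \left(-43\right) 129 - 2 = \left(-172\right) 129 - 2 = -22188 - 2 = -22190$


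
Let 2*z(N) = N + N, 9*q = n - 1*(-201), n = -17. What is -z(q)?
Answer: -184/9 ≈ -20.444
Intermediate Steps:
q = 184/9 (q = (-17 - 1*(-201))/9 = (-17 + 201)/9 = (1/9)*184 = 184/9 ≈ 20.444)
z(N) = N (z(N) = (N + N)/2 = (2*N)/2 = N)
-z(q) = -1*184/9 = -184/9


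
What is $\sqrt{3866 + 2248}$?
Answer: $\sqrt{6114} \approx 78.192$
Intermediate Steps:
$\sqrt{3866 + 2248} = \sqrt{6114}$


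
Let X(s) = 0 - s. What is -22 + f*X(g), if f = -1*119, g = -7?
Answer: -855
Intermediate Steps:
X(s) = -s
f = -119
-22 + f*X(g) = -22 - (-119)*(-7) = -22 - 119*7 = -22 - 833 = -855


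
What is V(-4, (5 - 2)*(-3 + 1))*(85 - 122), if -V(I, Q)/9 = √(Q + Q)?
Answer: 666*I*√3 ≈ 1153.5*I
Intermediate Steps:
V(I, Q) = -9*√2*√Q (V(I, Q) = -9*√(Q + Q) = -9*√2*√Q)
V(-4, (5 - 2)*(-3 + 1))*(85 - 122) = (-9*√2*√((5 - 2)*(-3 + 1)))*(85 - 122) = -9*√2*√(3*(-2))*(-37) = -9*√2*√(-6)*(-37) = -9*√2*I*√6*(-37) = -18*I*√3*(-37) = 666*I*√3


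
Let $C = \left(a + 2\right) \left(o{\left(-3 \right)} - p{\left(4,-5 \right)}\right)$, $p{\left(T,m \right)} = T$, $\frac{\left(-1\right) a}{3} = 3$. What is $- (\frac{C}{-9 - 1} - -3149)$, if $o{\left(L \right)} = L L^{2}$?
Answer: $- \frac{31273}{10} \approx -3127.3$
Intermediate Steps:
$a = -9$ ($a = \left(-3\right) 3 = -9$)
$o{\left(L \right)} = L^{3}$
$C = 217$ ($C = \left(-9 + 2\right) \left(\left(-3\right)^{3} - 4\right) = - 7 \left(-27 - 4\right) = \left(-7\right) \left(-31\right) = 217$)
$- (\frac{C}{-9 - 1} - -3149) = - (\frac{217}{-9 - 1} - -3149) = - (\frac{217}{-10} + 3149) = - (217 \left(- \frac{1}{10}\right) + 3149) = - (- \frac{217}{10} + 3149) = \left(-1\right) \frac{31273}{10} = - \frac{31273}{10}$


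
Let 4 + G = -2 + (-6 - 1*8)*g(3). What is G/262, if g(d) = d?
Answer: -24/131 ≈ -0.18321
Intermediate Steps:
G = -48 (G = -4 + (-2 + (-6 - 1*8)*3) = -4 + (-2 + (-6 - 8)*3) = -4 + (-2 - 14*3) = -4 + (-2 - 42) = -4 - 44 = -48)
G/262 = -48/262 = -48*1/262 = -24/131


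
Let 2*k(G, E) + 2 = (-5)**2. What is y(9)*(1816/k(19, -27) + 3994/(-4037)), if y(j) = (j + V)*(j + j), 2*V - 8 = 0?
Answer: 3409502148/92851 ≈ 36720.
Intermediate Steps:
V = 4 (V = 4 + (1/2)*0 = 4 + 0 = 4)
k(G, E) = 23/2 (k(G, E) = -1 + (1/2)*(-5)**2 = -1 + (1/2)*25 = -1 + 25/2 = 23/2)
y(j) = 2*j*(4 + j) (y(j) = (j + 4)*(j + j) = (4 + j)*(2*j) = 2*j*(4 + j))
y(9)*(1816/k(19, -27) + 3994/(-4037)) = (2*9*(4 + 9))*(1816/(23/2) + 3994/(-4037)) = (2*9*13)*(1816*(2/23) + 3994*(-1/4037)) = 234*(3632/23 - 3994/4037) = 234*(14570522/92851) = 3409502148/92851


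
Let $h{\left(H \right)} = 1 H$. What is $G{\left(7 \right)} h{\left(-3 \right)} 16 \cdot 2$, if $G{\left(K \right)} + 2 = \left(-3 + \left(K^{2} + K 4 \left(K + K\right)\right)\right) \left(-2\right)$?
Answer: $84288$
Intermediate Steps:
$h{\left(H \right)} = H$
$G{\left(K \right)} = 4 - 18 K^{2}$ ($G{\left(K \right)} = -2 + \left(-3 + \left(K^{2} + K 4 \left(K + K\right)\right)\right) \left(-2\right) = -2 + \left(-3 + \left(K^{2} + K 4 \cdot 2 K\right)\right) \left(-2\right) = -2 + \left(-3 + \left(K^{2} + K 8 K\right)\right) \left(-2\right) = -2 + \left(-3 + \left(K^{2} + 8 K^{2}\right)\right) \left(-2\right) = -2 + \left(-3 + 9 K^{2}\right) \left(-2\right) = -2 - \left(-6 + 18 K^{2}\right) = 4 - 18 K^{2}$)
$G{\left(7 \right)} h{\left(-3 \right)} 16 \cdot 2 = \left(4 - 18 \cdot 7^{2}\right) \left(-3\right) 16 \cdot 2 = \left(4 - 882\right) \left(-3\right) 32 = \left(-878\right) \left(-3\right) 32 = 2634 \cdot 32 = 84288$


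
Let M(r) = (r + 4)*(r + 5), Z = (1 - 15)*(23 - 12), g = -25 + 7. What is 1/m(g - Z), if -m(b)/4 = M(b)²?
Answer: -1/1558670400 ≈ -6.4157e-10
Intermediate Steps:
g = -18
Z = -154 (Z = -14*11 = -154)
M(r) = (4 + r)*(5 + r)
m(b) = -4*(20 + b² + 9*b)²
1/m(g - Z) = 1/(-4*(20 + (-18 - 1*(-154))² + 9*(-18 - 1*(-154)))²) = 1/(-4*(20 + (-18 + 154)² + 9*(-18 + 154))²) = 1/(-4*(20 + 136² + 9*136)²) = 1/(-4*(20 + 18496 + 1224)²) = 1/(-4*19740²) = 1/(-4*389667600) = 1/(-1558670400) = -1/1558670400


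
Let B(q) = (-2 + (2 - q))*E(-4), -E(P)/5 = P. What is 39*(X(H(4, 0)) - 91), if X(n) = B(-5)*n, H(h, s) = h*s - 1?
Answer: -7449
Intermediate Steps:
E(P) = -5*P
H(h, s) = -1 + h*s
B(q) = -20*q (B(q) = (-2 + (2 - q))*(-5*(-4)) = -q*20 = -20*q)
X(n) = 100*n (X(n) = (-20*(-5))*n = 100*n)
39*(X(H(4, 0)) - 91) = 39*(100*(-1 + 4*0) - 91) = 39*(100*(-1 + 0) - 91) = 39*(100*(-1) - 91) = 39*(-100 - 91) = 39*(-191) = -7449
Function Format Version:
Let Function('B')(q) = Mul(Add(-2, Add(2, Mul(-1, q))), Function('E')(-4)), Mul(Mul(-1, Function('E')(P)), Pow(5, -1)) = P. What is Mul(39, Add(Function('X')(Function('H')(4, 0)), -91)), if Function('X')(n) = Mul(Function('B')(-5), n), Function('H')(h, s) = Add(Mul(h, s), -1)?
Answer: -7449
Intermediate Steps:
Function('E')(P) = Mul(-5, P)
Function('H')(h, s) = Add(-1, Mul(h, s))
Function('B')(q) = Mul(-20, q) (Function('B')(q) = Mul(Add(-2, Add(2, Mul(-1, q))), Mul(-5, -4)) = Mul(Mul(-1, q), 20) = Mul(-20, q))
Function('X')(n) = Mul(100, n) (Function('X')(n) = Mul(Mul(-20, -5), n) = Mul(100, n))
Mul(39, Add(Function('X')(Function('H')(4, 0)), -91)) = Mul(39, Add(Mul(100, Add(-1, Mul(4, 0))), -91)) = Mul(39, Add(Mul(100, Add(-1, 0)), -91)) = Mul(39, Add(Mul(100, -1), -91)) = Mul(39, Add(-100, -91)) = Mul(39, -191) = -7449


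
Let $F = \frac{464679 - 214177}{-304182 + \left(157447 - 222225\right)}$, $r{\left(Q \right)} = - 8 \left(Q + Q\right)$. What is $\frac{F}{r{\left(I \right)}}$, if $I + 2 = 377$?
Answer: $\frac{125251}{1106880000} \approx 0.00011316$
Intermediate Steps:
$I = 375$ ($I = -2 + 377 = 375$)
$r{\left(Q \right)} = - 16 Q$ ($r{\left(Q \right)} = - 8 \cdot 2 Q = - 16 Q$)
$F = - \frac{125251}{184480}$ ($F = \frac{250502}{-304182 - 64778} = \frac{250502}{-368960} = 250502 \left(- \frac{1}{368960}\right) = - \frac{125251}{184480} \approx -0.67894$)
$\frac{F}{r{\left(I \right)}} = - \frac{125251}{184480 \left(\left(-16\right) 375\right)} = - \frac{125251}{184480 \left(-6000\right)} = \left(- \frac{125251}{184480}\right) \left(- \frac{1}{6000}\right) = \frac{125251}{1106880000}$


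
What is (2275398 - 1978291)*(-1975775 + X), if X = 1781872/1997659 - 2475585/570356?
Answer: -668834241161684581829581/1139376796604 ≈ -5.8702e+11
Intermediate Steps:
X = -3929073269083/1139376796604 (X = 1781872*(1/1997659) - 2475585*1/570356 = 1781872/1997659 - 2475585/570356 = -3929073269083/1139376796604 ≈ -3.4484)
(2275398 - 1978291)*(-1975775 + X) = (2275398 - 1978291)*(-1975775 - 3929073269083/1139376796604) = 297107*(-2251156119383537183/1139376796604) = -668834241161684581829581/1139376796604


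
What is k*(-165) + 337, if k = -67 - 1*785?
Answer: 140917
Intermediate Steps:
k = -852 (k = -67 - 785 = -852)
k*(-165) + 337 = -852*(-165) + 337 = 140580 + 337 = 140917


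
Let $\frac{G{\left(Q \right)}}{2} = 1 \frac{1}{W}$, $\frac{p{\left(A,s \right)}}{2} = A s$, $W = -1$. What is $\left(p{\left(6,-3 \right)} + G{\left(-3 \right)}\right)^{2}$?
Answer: $1444$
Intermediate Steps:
$p{\left(A,s \right)} = 2 A s$
$G{\left(Q \right)} = -2$ ($G{\left(Q \right)} = 2 \cdot 1 \frac{1}{-1} = 2 \cdot 1 \left(-1\right) = 2 \left(-1\right) = -2$)
$\left(p{\left(6,-3 \right)} + G{\left(-3 \right)}\right)^{2} = \left(2 \cdot 6 \left(-3\right) - 2\right)^{2} = \left(-36 - 2\right)^{2} = \left(-38\right)^{2} = 1444$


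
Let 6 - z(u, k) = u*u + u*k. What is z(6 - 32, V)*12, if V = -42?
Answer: -21144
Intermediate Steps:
z(u, k) = 6 - u**2 - k*u (z(u, k) = 6 - (u*u + u*k) = 6 - (u**2 + k*u) = 6 + (-u**2 - k*u) = 6 - u**2 - k*u)
z(6 - 32, V)*12 = (6 - (6 - 32)**2 - 1*(-42)*(6 - 32))*12 = (6 - 1*(-26)**2 - 1*(-42)*(-26))*12 = (6 - 1*676 - 1092)*12 = (6 - 676 - 1092)*12 = -1762*12 = -21144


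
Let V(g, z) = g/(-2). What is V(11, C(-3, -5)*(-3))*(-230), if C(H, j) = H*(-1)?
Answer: 1265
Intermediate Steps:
C(H, j) = -H
V(g, z) = -g/2 (V(g, z) = g*(-1/2) = -g/2)
V(11, C(-3, -5)*(-3))*(-230) = -1/2*11*(-230) = -11/2*(-230) = 1265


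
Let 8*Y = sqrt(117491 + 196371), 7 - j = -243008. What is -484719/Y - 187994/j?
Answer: -187994/243015 - 1938876*sqrt(313862)/156931 ≈ -6922.4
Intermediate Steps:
j = 243015 (j = 7 - 1*(-243008) = 7 + 243008 = 243015)
Y = sqrt(313862)/8 (Y = sqrt(117491 + 196371)/8 = sqrt(313862)/8 ≈ 70.029)
-484719/Y - 187994/j = -484719*4*sqrt(313862)/156931 - 187994/243015 = -1938876*sqrt(313862)/156931 - 187994*1/243015 = -1938876*sqrt(313862)/156931 - 187994/243015 = -187994/243015 - 1938876*sqrt(313862)/156931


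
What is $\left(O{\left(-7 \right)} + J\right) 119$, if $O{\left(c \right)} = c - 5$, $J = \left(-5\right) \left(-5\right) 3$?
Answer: $7497$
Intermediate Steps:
$J = 75$ ($J = 25 \cdot 3 = 75$)
$O{\left(c \right)} = -5 + c$ ($O{\left(c \right)} = c - 5 = -5 + c$)
$\left(O{\left(-7 \right)} + J\right) 119 = \left(\left(-5 - 7\right) + 75\right) 119 = \left(-12 + 75\right) 119 = 63 \cdot 119 = 7497$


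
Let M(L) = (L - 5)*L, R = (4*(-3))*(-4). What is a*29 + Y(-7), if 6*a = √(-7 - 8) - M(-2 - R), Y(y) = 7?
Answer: -39854/3 + 29*I*√15/6 ≈ -13285.0 + 18.719*I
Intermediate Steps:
R = 48 (R = -12*(-4) = 48)
M(L) = L*(-5 + L) (M(L) = (-5 + L)*L = L*(-5 + L))
a = -1375/3 + I*√15/6 (a = (√(-7 - 8) - (-2 - 1*48)*(-5 + (-2 - 1*48)))/6 = (√(-15) - (-2 - 48)*(-5 + (-2 - 48)))/6 = (I*√15 - (-50)*(-5 - 50))/6 = (I*√15 - (-50)*(-55))/6 = (I*√15 - 1*2750)/6 = (I*√15 - 2750)/6 = (-2750 + I*√15)/6 = -1375/3 + I*√15/6 ≈ -458.33 + 0.6455*I)
a*29 + Y(-7) = (-1375/3 + I*√15/6)*29 + 7 = (-39875/3 + 29*I*√15/6) + 7 = -39854/3 + 29*I*√15/6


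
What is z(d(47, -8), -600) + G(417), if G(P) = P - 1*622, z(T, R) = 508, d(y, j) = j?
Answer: 303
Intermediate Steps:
G(P) = -622 + P (G(P) = P - 622 = -622 + P)
z(d(47, -8), -600) + G(417) = 508 + (-622 + 417) = 508 - 205 = 303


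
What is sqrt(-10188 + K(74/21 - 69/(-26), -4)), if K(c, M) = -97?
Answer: 11*I*sqrt(85) ≈ 101.42*I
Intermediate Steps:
sqrt(-10188 + K(74/21 - 69/(-26), -4)) = sqrt(-10188 - 97) = sqrt(-10285) = 11*I*sqrt(85)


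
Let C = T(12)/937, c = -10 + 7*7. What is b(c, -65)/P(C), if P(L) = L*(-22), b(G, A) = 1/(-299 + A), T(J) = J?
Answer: 937/96096 ≈ 0.0097507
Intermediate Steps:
c = 39 (c = -10 + 49 = 39)
C = 12/937 ≈ 0.012807
P(L) = -22*L
b(c, -65)/P(C) = 1/((-299 - 65)*((-22*12/937))) = 1/((-364)*(-264/937)) = -1/364*(-937/264) = 937/96096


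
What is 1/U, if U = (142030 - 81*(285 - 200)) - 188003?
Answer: -1/52858 ≈ -1.8919e-5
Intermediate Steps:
U = -52858 (U = (142030 - 81*85) - 188003 = (142030 - 6885) - 188003 = 135145 - 188003 = -52858)
1/U = 1/(-52858) = -1/52858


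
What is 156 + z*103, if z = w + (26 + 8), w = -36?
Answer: -50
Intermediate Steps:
z = -2 (z = -36 + (26 + 8) = -36 + 34 = -2)
156 + z*103 = 156 - 2*103 = 156 - 206 = -50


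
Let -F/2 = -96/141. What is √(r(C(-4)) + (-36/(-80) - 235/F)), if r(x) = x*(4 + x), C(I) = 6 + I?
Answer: I*√256205/40 ≈ 12.654*I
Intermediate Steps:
F = 64/47 (F = -(-192)/141 = -2*(-32/47) = 64/47 ≈ 1.3617)
√(r(C(-4)) + (-36/(-80) - 235/F)) = √((6 - 4)*(4 + (6 - 4)) + (-36/(-80) - 235/64/47)) = √(2*(4 + 2) + (-36*(-1/80) - 235*47/64)) = √(2*6 + (9/20 - 11045/64)) = √(12 - 55081/320) = √(-51241/320) = I*√256205/40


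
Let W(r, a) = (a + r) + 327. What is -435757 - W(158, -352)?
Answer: -435890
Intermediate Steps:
W(r, a) = 327 + a + r
-435757 - W(158, -352) = -435757 - (327 - 352 + 158) = -435757 - 1*133 = -435757 - 133 = -435890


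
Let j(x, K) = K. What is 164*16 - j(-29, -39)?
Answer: 2663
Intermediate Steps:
164*16 - j(-29, -39) = 164*16 - 1*(-39) = 2624 + 39 = 2663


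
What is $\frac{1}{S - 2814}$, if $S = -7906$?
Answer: $- \frac{1}{10720} \approx -9.3284 \cdot 10^{-5}$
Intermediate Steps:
$\frac{1}{S - 2814} = \frac{1}{-7906 - 2814} = \frac{1}{-10720} = - \frac{1}{10720}$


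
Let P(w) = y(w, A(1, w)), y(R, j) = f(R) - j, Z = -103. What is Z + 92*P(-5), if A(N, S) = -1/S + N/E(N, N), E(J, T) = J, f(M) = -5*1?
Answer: -3367/5 ≈ -673.40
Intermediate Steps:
f(M) = -5
A(N, S) = 1 - 1/S (A(N, S) = -1/S + N/N = -1/S + 1 = 1 - 1/S)
y(R, j) = -5 - j
P(w) = -5 - (-1 + w)/w
Z + 92*P(-5) = -103 + 92*(-6 + 1/(-5)) = -103 + 92*(-6 - ⅕) = -103 + 92*(-31/5) = -103 - 2852/5 = -3367/5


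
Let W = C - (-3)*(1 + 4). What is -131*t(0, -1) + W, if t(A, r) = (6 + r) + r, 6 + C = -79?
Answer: -594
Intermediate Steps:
C = -85 (C = -6 - 79 = -85)
t(A, r) = 6 + 2*r
W = -70 (W = -85 - (-3)*(1 + 4) = -85 - (-3)*5 = -85 - 1*(-15) = -85 + 15 = -70)
-131*t(0, -1) + W = -131*(6 + 2*(-1)) - 70 = -131*(6 - 2) - 70 = -131*4 - 70 = -524 - 70 = -594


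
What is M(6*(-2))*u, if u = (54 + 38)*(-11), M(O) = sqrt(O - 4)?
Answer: -4048*I ≈ -4048.0*I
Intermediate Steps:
M(O) = sqrt(-4 + O)
u = -1012 (u = 92*(-11) = -1012)
M(6*(-2))*u = sqrt(-4 + 6*(-2))*(-1012) = sqrt(-4 - 12)*(-1012) = sqrt(-16)*(-1012) = (4*I)*(-1012) = -4048*I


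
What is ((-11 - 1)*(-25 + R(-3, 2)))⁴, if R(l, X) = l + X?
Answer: 9475854336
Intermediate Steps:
R(l, X) = X + l
((-11 - 1)*(-25 + R(-3, 2)))⁴ = ((-11 - 1)*(-25 + (2 - 3)))⁴ = (-12*(-25 - 1))⁴ = (-12*(-26))⁴ = 312⁴ = 9475854336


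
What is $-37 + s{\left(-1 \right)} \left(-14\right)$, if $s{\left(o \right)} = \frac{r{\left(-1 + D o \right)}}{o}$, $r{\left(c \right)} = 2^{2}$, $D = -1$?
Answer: $19$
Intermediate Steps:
$r{\left(c \right)} = 4$
$s{\left(o \right)} = \frac{4}{o}$
$-37 + s{\left(-1 \right)} \left(-14\right) = -37 + \frac{4}{-1} \left(-14\right) = -37 + 4 \left(-1\right) \left(-14\right) = -37 - -56 = -37 + 56 = 19$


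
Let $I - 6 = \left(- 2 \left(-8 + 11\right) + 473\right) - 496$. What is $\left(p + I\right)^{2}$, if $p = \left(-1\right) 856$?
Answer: $772641$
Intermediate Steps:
$p = -856$
$I = -23$ ($I = 6 - \left(23 + 2 \left(-8 + 11\right)\right) = 6 + \left(\left(\left(-2\right) 3 + 473\right) - 496\right) = 6 + \left(\left(-6 + 473\right) - 496\right) = 6 + \left(467 - 496\right) = 6 - 29 = -23$)
$\left(p + I\right)^{2} = \left(-856 - 23\right)^{2} = \left(-879\right)^{2} = 772641$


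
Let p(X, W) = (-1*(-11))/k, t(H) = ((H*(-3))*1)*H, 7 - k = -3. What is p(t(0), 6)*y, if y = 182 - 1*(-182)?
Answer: 2002/5 ≈ 400.40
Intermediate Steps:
k = 10 (k = 7 - 1*(-3) = 7 + 3 = 10)
t(H) = -3*H**2 (t(H) = (-3*H*1)*H = (-3*H)*H = -3*H**2)
y = 364 (y = 182 + 182 = 364)
p(X, W) = 11/10 (p(X, W) = -1*(-11)/10 = 11*(1/10) = 11/10)
p(t(0), 6)*y = (11/10)*364 = 2002/5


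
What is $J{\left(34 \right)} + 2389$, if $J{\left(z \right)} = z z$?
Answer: $3545$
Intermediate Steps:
$J{\left(z \right)} = z^{2}$
$J{\left(34 \right)} + 2389 = 34^{2} + 2389 = 1156 + 2389 = 3545$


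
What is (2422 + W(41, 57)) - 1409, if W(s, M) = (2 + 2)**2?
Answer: 1029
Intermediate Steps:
W(s, M) = 16 (W(s, M) = 4**2 = 16)
(2422 + W(41, 57)) - 1409 = (2422 + 16) - 1409 = 2438 - 1409 = 1029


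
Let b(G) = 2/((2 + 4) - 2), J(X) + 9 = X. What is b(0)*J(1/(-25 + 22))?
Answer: -14/3 ≈ -4.6667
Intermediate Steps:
J(X) = -9 + X
b(G) = ½ (b(G) = 2/(6 - 2) = 2/4 = 2*(¼) = ½)
b(0)*J(1/(-25 + 22)) = (-9 + 1/(-25 + 22))/2 = (-9 + 1/(-3))/2 = (-9 - ⅓)/2 = (½)*(-28/3) = -14/3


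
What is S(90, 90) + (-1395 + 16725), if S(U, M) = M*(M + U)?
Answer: 31530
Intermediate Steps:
S(90, 90) + (-1395 + 16725) = 90*(90 + 90) + (-1395 + 16725) = 90*180 + 15330 = 16200 + 15330 = 31530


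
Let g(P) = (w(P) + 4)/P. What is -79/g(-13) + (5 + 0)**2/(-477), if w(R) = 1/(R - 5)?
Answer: 8816047/33867 ≈ 260.31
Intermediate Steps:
w(R) = 1/(-5 + R)
g(P) = (4 + 1/(-5 + P))/P (g(P) = (1/(-5 + P) + 4)/P = (4 + 1/(-5 + P))/P)
-79/g(-13) + (5 + 0)**2/(-477) = -79*(-13*(-5 - 13)/(-19 + 4*(-13))) + (5 + 0)**2/(-477) = -79*234/(-19 - 52) + 5**2*(-1/477) = -79/((-1/13*(-1/18)*(-71))) + 25*(-1/477) = -79/(-71/234) - 25/477 = -79*(-234/71) - 25/477 = 18486/71 - 25/477 = 8816047/33867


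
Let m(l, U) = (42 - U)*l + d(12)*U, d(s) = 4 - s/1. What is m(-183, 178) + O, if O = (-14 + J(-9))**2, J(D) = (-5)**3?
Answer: 42785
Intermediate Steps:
d(s) = 4 - s
J(D) = -125
O = 19321 (O = (-14 - 125)**2 = (-139)**2 = 19321)
m(l, U) = -8*U + l*(42 - U) (m(l, U) = (42 - U)*l + (4 - 1*12)*U = l*(42 - U) + (4 - 12)*U = l*(42 - U) - 8*U = -8*U + l*(42 - U))
m(-183, 178) + O = (-8*178 + 42*(-183) - 1*178*(-183)) + 19321 = (-1424 - 7686 + 32574) + 19321 = 23464 + 19321 = 42785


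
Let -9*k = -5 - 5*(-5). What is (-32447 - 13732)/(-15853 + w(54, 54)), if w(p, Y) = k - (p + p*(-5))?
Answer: 415611/140753 ≈ 2.9528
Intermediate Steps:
k = -20/9 (k = -(-5 - 5*(-5))/9 = -(-5 + 25)/9 = -⅑*20 = -20/9 ≈ -2.2222)
w(p, Y) = -20/9 + 4*p (w(p, Y) = -20/9 - (p + p*(-5)) = -20/9 - (p - 5*p) = -20/9 - (-4)*p = -20/9 + 4*p)
(-32447 - 13732)/(-15853 + w(54, 54)) = (-32447 - 13732)/(-15853 + (-20/9 + 4*54)) = -46179/(-15853 + (-20/9 + 216)) = -46179/(-15853 + 1924/9) = -46179/(-140753/9) = -46179*(-9/140753) = 415611/140753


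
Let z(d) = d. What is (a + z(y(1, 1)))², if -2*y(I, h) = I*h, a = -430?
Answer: 741321/4 ≈ 1.8533e+5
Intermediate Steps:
y(I, h) = -I*h/2
(a + z(y(1, 1)))² = (-430 - ½*1*1)² = (-430 - ½)² = (-861/2)² = 741321/4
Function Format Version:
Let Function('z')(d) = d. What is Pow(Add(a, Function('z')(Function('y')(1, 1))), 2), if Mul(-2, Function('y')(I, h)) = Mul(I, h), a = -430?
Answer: Rational(741321, 4) ≈ 1.8533e+5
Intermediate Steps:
Function('y')(I, h) = Mul(Rational(-1, 2), I, h) (Function('y')(I, h) = Mul(Rational(-1, 2), Mul(I, h)) = Mul(Rational(-1, 2), I, h))
Pow(Add(a, Function('z')(Function('y')(1, 1))), 2) = Pow(Add(-430, Mul(Rational(-1, 2), 1, 1)), 2) = Pow(Add(-430, Rational(-1, 2)), 2) = Pow(Rational(-861, 2), 2) = Rational(741321, 4)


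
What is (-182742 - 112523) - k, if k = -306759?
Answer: 11494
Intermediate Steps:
(-182742 - 112523) - k = (-182742 - 112523) - 1*(-306759) = -295265 + 306759 = 11494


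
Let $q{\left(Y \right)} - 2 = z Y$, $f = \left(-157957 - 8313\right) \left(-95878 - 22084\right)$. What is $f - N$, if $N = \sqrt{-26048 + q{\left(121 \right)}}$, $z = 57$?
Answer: $19613541740 - i \sqrt{19149} \approx 1.9614 \cdot 10^{10} - 138.38 i$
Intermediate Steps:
$f = 19613541740$ ($f = \left(-166270\right) \left(-117962\right) = 19613541740$)
$q{\left(Y \right)} = 2 + 57 Y$
$N = i \sqrt{19149}$ ($N = \sqrt{-26048 + \left(2 + 57 \cdot 121\right)} = \sqrt{-26048 + \left(2 + 6897\right)} = \sqrt{-26048 + 6899} = \sqrt{-19149} = i \sqrt{19149} \approx 138.38 i$)
$f - N = 19613541740 - i \sqrt{19149}$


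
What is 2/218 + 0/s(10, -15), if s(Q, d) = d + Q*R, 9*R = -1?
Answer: 1/109 ≈ 0.0091743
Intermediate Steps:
R = -⅑ (R = (⅑)*(-1) = -⅑ ≈ -0.11111)
s(Q, d) = d - Q/9 (s(Q, d) = d + Q*(-⅑) = d - Q/9)
2/218 + 0/s(10, -15) = 2/218 + 0/(-15 - ⅑*10) = 2*(1/218) + 0/(-15 - 10/9) = 1/109 + 0/(-145/9) = 1/109 + 0*(-9/145) = 1/109 + 0 = 1/109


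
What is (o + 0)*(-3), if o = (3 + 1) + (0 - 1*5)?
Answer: 3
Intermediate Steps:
o = -1 (o = 4 + (0 - 5) = 4 - 5 = -1)
(o + 0)*(-3) = (-1 + 0)*(-3) = -1*(-3) = 3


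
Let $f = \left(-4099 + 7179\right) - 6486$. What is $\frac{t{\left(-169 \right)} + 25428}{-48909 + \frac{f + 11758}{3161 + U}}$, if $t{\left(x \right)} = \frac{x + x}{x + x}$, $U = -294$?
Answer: $- \frac{72904943}{140213751} \approx -0.51996$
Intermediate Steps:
$f = -3406$ ($f = 3080 - 6486 = -3406$)
$t{\left(x \right)} = 1$ ($t{\left(x \right)} = \frac{2 x}{2 x} = 2 x \frac{1}{2 x} = 1$)
$\frac{t{\left(-169 \right)} + 25428}{-48909 + \frac{f + 11758}{3161 + U}} = \frac{1 + 25428}{-48909 + \frac{-3406 + 11758}{3161 - 294}} = \frac{25429}{-48909 + \frac{8352}{2867}} = \frac{25429}{- \frac{140213751}{2867}} = 25429 \left(- \frac{2867}{140213751}\right) = - \frac{72904943}{140213751}$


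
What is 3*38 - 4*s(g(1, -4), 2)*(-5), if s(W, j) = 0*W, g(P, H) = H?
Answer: 114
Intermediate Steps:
s(W, j) = 0
3*38 - 4*s(g(1, -4), 2)*(-5) = 3*38 - 4*0*(-5) = 114 + 0*(-5) = 114 + 0 = 114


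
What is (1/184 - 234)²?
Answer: 1853733025/33856 ≈ 54753.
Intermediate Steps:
(1/184 - 234)² = (-43055/184)² = 1853733025/33856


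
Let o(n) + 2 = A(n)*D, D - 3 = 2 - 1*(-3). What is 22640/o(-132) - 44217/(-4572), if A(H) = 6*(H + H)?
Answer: 25383121/3219196 ≈ 7.8849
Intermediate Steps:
A(H) = 12*H (A(H) = 6*(2*H) = 12*H)
D = 8 (D = 3 + (2 - 1*(-3)) = 3 + (2 + 3) = 3 + 5 = 8)
o(n) = -2 + 96*n (o(n) = -2 + (12*n)*8 = -2 + 96*n)
22640/o(-132) - 44217/(-4572) = 22640/(-2 + 96*(-132)) - 44217/(-4572) = 22640/(-2 - 12672) - 44217*(-1/4572) = 22640/(-12674) + 4913/508 = 22640*(-1/12674) + 4913/508 = -11320/6337 + 4913/508 = 25383121/3219196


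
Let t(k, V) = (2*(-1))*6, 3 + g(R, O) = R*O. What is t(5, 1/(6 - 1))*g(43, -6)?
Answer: 3132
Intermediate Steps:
g(R, O) = -3 + O*R (g(R, O) = -3 + R*O = -3 + O*R)
t(k, V) = -12 (t(k, V) = -2*6 = -12)
t(5, 1/(6 - 1))*g(43, -6) = -12*(-3 - 6*43) = -12*(-3 - 258) = -12*(-261) = 3132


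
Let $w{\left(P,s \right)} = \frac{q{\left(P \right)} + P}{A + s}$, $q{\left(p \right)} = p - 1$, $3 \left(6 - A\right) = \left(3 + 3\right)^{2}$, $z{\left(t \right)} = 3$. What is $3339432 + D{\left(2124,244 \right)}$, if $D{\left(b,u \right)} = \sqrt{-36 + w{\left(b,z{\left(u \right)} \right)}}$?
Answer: $3339432 + \frac{i \sqrt{13065}}{3} \approx 3.3394 \cdot 10^{6} + 38.101 i$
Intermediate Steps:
$A = -6$ ($A = 6 - \frac{\left(3 + 3\right)^{2}}{3} = 6 - \frac{6^{2}}{3} = 6 - 12 = -6$)
$q{\left(p \right)} = -1 + p$ ($q{\left(p \right)} = p - 1 = -1 + p$)
$w{\left(P,s \right)} = \frac{-1 + 2 P}{-6 + s}$ ($w{\left(P,s \right)} = \frac{\left(-1 + P\right) + P}{-6 + s} = \frac{-1 + 2 P}{-6 + s}$)
$D{\left(b,u \right)} = \sqrt{- \frac{107}{3} - \frac{2 b}{3}}$ ($D{\left(b,u \right)} = \sqrt{-36 + \frac{-1 + 2 b}{-6 + 3}} = \sqrt{-36 + \frac{-1 + 2 b}{-3}} = \sqrt{-36 - \frac{-1 + 2 b}{3}} = \sqrt{-36 - \left(- \frac{1}{3} + \frac{2 b}{3}\right)} = \sqrt{- \frac{107}{3} - \frac{2 b}{3}}$)
$3339432 + D{\left(2124,244 \right)} = 3339432 + \frac{\sqrt{-321 - 12744}}{3} = 3339432 + \frac{\sqrt{-13065}}{3} = 3339432 + \frac{i \sqrt{13065}}{3}$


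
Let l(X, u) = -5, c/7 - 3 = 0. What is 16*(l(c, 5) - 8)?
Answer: -208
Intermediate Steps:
c = 21 (c = 21 + 7*0 = 21 + 0 = 21)
16*(l(c, 5) - 8) = 16*(-5 - 8) = 16*(-13) = -208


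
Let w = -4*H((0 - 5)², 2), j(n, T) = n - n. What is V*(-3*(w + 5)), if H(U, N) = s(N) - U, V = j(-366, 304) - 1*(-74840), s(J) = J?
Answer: -21778440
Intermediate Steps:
j(n, T) = 0
V = 74840 (V = 0 - 1*(-74840) = 0 + 74840 = 74840)
H(U, N) = N - U
w = 92 (w = -4*(2 - (0 - 5)²) = -4*(2 - 1*(-5)²) = -4*(2 - 1*25) = -4*(2 - 25) = -4*(-23) = 92)
V*(-3*(w + 5)) = 74840*(-3*(92 + 5)) = 74840*(-3*97) = 74840*(-291) = -21778440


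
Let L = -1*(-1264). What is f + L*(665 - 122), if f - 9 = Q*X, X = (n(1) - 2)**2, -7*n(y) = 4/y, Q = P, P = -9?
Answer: 33628773/49 ≈ 6.8630e+5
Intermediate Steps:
Q = -9
n(y) = -4/(7*y)
X = 324/49 (X = (-4/7/1 - 2)**2 = (-4/7*1 - 2)**2 = (-4/7 - 2)**2 = (-18/7)**2 = 324/49 ≈ 6.6122)
f = -2475/49 (f = 9 - 9*324/49 = 9 - 2916/49 = -2475/49 ≈ -50.510)
L = 1264
f + L*(665 - 122) = -2475/49 + 1264*(665 - 122) = -2475/49 + 1264*543 = -2475/49 + 686352 = 33628773/49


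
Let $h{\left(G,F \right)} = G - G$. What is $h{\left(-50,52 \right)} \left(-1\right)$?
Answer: $0$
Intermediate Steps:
$h{\left(G,F \right)} = 0$
$h{\left(-50,52 \right)} \left(-1\right) = 0 \left(-1\right) = 0$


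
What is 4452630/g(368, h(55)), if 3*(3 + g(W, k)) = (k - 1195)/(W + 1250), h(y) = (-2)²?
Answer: -7204355340/5251 ≈ -1.3720e+6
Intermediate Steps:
h(y) = 4
g(W, k) = -3 + (-1195 + k)/(3*(1250 + W)) (g(W, k) = -3 + ((k - 1195)/(W + 1250))/3 = -3 + ((-1195 + k)/(1250 + W))/3 = -3 + (-1195 + k)/(3*(1250 + W)))
4452630/g(368, h(55)) = 4452630/(((-12445 + 4 - 9*368)/(3*(1250 + 368)))) = 4452630/(((⅓)*(-12445 + 4 - 3312)/1618)) = 4452630/(((⅓)*(1/1618)*(-15753))) = 4452630/(-5251/1618) = 4452630*(-1618/5251) = -7204355340/5251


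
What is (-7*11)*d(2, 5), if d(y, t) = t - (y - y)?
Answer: -385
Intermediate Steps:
d(y, t) = t (d(y, t) = t - 1*0 = t + 0 = t)
(-7*11)*d(2, 5) = -7*11*5 = -77*5 = -385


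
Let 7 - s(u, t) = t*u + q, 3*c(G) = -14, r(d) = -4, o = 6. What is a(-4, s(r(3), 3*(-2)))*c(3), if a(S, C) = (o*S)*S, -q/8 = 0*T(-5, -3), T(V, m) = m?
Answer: -448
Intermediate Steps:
c(G) = -14/3 (c(G) = (1/3)*(-14) = -14/3)
q = 0 (q = -0*(-3) = -8*0 = 0)
s(u, t) = 7 - t*u (s(u, t) = 7 - (t*u + 0) = 7 - t*u)
a(S, C) = 6*S**2 (a(S, C) = (6*S)*S = 6*S**2)
a(-4, s(r(3), 3*(-2)))*c(3) = (6*(-4)**2)*(-14/3) = (6*16)*(-14/3) = 96*(-14/3) = -448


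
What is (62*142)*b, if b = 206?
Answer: 1813624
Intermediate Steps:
(62*142)*b = (62*142)*206 = 8804*206 = 1813624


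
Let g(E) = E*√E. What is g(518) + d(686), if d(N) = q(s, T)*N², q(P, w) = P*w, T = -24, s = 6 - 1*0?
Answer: -67765824 + 518*√518 ≈ -6.7754e+7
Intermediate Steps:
s = 6 (s = 6 + 0 = 6)
g(E) = E^(3/2)
d(N) = -144*N² (d(N) = (6*(-24))*N² = -144*N²)
g(518) + d(686) = 518^(3/2) - 144*686² = 518*√518 - 144*470596 = 518*√518 - 67765824 = -67765824 + 518*√518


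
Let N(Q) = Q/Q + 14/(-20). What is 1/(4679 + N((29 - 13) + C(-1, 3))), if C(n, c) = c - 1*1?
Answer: 10/46793 ≈ 0.00021371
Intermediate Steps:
C(n, c) = -1 + c (C(n, c) = c - 1 = -1 + c)
N(Q) = 3/10 (N(Q) = 1 + 14*(-1/20) = 1 - 7/10 = 3/10)
1/(4679 + N((29 - 13) + C(-1, 3))) = 1/(4679 + 3/10) = 1/(46793/10) = 10/46793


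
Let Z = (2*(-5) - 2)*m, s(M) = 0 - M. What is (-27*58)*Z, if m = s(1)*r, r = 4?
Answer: -75168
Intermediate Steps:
s(M) = -M
m = -4 (m = -1*1*4 = -1*4 = -4)
Z = 48 (Z = (2*(-5) - 2)*(-4) = (-10 - 2)*(-4) = -12*(-4) = 48)
(-27*58)*Z = -27*58*48 = -1566*48 = -75168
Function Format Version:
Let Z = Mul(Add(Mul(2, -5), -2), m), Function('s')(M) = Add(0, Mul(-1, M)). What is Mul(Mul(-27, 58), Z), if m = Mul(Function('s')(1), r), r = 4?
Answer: -75168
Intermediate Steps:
Function('s')(M) = Mul(-1, M)
m = -4 (m = Mul(Mul(-1, 1), 4) = Mul(-1, 4) = -4)
Z = 48 (Z = Mul(Add(Mul(2, -5), -2), -4) = Mul(Add(-10, -2), -4) = Mul(-12, -4) = 48)
Mul(Mul(-27, 58), Z) = Mul(Mul(-27, 58), 48) = Mul(-1566, 48) = -75168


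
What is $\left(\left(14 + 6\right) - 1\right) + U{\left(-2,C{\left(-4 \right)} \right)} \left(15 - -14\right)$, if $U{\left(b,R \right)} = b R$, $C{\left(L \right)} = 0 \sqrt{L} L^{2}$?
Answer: $19$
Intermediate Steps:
$C{\left(L \right)} = 0$ ($C{\left(L \right)} = 0 L^{2} = 0$)
$U{\left(b,R \right)} = R b$
$\left(\left(14 + 6\right) - 1\right) + U{\left(-2,C{\left(-4 \right)} \right)} \left(15 - -14\right) = \left(\left(14 + 6\right) - 1\right) + 0 \left(-2\right) \left(15 - -14\right) = \left(20 - 1\right) + 0 \left(15 + 14\right) = 19 + 0 \cdot 29 = 19 + 0 = 19$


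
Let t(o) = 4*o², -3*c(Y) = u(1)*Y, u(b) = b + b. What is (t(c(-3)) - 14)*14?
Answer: 28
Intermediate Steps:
u(b) = 2*b
c(Y) = -2*Y/3 (c(Y) = -2*1*Y/3 = -2*Y/3)
(t(c(-3)) - 14)*14 = (4*(-⅔*(-3))² - 14)*14 = (4*2² - 14)*14 = (4*4 - 14)*14 = (16 - 14)*14 = 2*14 = 28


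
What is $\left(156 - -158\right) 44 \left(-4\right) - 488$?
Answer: $-55752$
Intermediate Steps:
$\left(156 - -158\right) 44 \left(-4\right) - 488 = \left(156 + 158\right) \left(-176\right) - 488 = 314 \left(-176\right) - 488 = -55264 - 488 = -55752$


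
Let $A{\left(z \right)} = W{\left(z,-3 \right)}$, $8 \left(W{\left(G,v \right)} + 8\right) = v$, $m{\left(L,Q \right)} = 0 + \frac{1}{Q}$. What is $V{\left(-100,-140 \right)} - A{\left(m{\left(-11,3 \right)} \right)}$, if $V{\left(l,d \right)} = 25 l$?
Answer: $- \frac{19933}{8} \approx -2491.6$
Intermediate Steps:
$m{\left(L,Q \right)} = \frac{1}{Q}$
$W{\left(G,v \right)} = -8 + \frac{v}{8}$
$A{\left(z \right)} = - \frac{67}{8}$ ($A{\left(z \right)} = -8 + \frac{1}{8} \left(-3\right) = -8 - \frac{3}{8} = - \frac{67}{8}$)
$V{\left(-100,-140 \right)} - A{\left(m{\left(-11,3 \right)} \right)} = 25 \left(-100\right) - - \frac{67}{8} = -2500 + \frac{67}{8} = - \frac{19933}{8}$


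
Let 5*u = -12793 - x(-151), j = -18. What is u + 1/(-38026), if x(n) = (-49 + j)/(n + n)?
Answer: -36728866972/14354815 ≈ -2558.6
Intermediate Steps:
x(n) = -67/(2*n) (x(n) = (-49 - 18)/(n + n) = -67*1/(2*n) = -67/(2*n))
u = -3863553/1510 (u = (-12793 - (-67)/(2*(-151)))/5 = (-12793 - (-67)*(-1)/(2*151))/5 = (-12793 - 1*67/302)/5 = (-12793 - 67/302)/5 = (⅕)*(-3863553/302) = -3863553/1510 ≈ -2558.6)
u + 1/(-38026) = -3863553/1510 + 1/(-38026) = -3863553/1510 - 1/38026 = -36728866972/14354815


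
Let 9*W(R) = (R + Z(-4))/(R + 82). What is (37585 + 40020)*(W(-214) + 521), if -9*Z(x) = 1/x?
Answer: 157254757705/3888 ≈ 4.0446e+7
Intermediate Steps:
Z(x) = -1/(9*x)
W(R) = (1/36 + R)/(9*(82 + R)) (W(R) = ((R - ⅑/(-4))/(R + 82))/9 = ((R - ⅑*(-¼))/(82 + R))/9 = ((R + 1/36)/(82 + R))/9 = ((1/36 + R)/(82 + R))/9 = (1/36 + R)/(9*(82 + R)))
(37585 + 40020)*(W(-214) + 521) = (37585 + 40020)*((1 + 36*(-214))/(324*(82 - 214)) + 521) = 77605*((1/324)*(1 - 7704)/(-132) + 521) = 77605*((1/324)*(-1/132)*(-7703) + 521) = 77605*(7703/42768 + 521) = 77605*(22289831/42768) = 157254757705/3888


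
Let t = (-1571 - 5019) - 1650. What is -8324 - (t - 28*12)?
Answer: 252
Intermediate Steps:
t = -8240 (t = -6590 - 1650 = -8240)
-8324 - (t - 28*12) = -8324 - (-8240 - 28*12) = -8324 - (-8240 - 1*336) = -8324 - (-8240 - 336) = -8324 - 1*(-8576) = -8324 + 8576 = 252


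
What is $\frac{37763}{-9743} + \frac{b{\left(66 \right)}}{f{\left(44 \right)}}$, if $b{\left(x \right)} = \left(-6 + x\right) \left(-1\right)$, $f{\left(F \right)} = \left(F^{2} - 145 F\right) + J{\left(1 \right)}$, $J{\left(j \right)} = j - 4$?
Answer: $- \frac{167347481}{43327121} \approx -3.8624$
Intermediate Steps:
$J{\left(j \right)} = -4 + j$
$f{\left(F \right)} = -3 + F^{2} - 145 F$ ($f{\left(F \right)} = \left(F^{2} - 145 F\right) + \left(-4 + 1\right) = \left(F^{2} - 145 F\right) - 3 = -3 + F^{2} - 145 F$)
$b{\left(x \right)} = 6 - x$
$\frac{37763}{-9743} + \frac{b{\left(66 \right)}}{f{\left(44 \right)}} = \frac{37763}{-9743} + \frac{6 - 66}{-3 + 44^{2} - 6380} = 37763 \left(- \frac{1}{9743}\right) + \frac{6 - 66}{-3 + 1936 - 6380} = - \frac{37763}{9743} - \frac{60}{-4447} = - \frac{37763}{9743} - - \frac{60}{4447} = - \frac{37763}{9743} + \frac{60}{4447} = - \frac{167347481}{43327121}$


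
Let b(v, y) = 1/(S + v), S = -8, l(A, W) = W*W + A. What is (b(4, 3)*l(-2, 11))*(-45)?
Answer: 5355/4 ≈ 1338.8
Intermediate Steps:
l(A, W) = A + W**2 (l(A, W) = W**2 + A = A + W**2)
b(v, y) = 1/(-8 + v)
(b(4, 3)*l(-2, 11))*(-45) = ((-2 + 11**2)/(-8 + 4))*(-45) = ((-2 + 121)/(-4))*(-45) = -1/4*119*(-45) = -119/4*(-45) = 5355/4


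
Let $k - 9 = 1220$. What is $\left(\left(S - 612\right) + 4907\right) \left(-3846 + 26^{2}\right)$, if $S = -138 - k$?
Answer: $-9281760$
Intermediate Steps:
$k = 1229$ ($k = 9 + 1220 = 1229$)
$S = -1367$ ($S = -138 - 1229 = -1367$)
$\left(\left(S - 612\right) + 4907\right) \left(-3846 + 26^{2}\right) = \left(\left(-1367 - 612\right) + 4907\right) \left(-3846 + 26^{2}\right) = \left(\left(-1367 - 612\right) + 4907\right) \left(-3846 + 676\right) = \left(-1979 + 4907\right) \left(-3170\right) = 2928 \left(-3170\right) = -9281760$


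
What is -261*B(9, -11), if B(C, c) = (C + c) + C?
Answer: -1827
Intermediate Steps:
B(C, c) = c + 2*C
-261*B(9, -11) = -261*(-11 + 2*9) = -261*(-11 + 18) = -261*7 = -1827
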